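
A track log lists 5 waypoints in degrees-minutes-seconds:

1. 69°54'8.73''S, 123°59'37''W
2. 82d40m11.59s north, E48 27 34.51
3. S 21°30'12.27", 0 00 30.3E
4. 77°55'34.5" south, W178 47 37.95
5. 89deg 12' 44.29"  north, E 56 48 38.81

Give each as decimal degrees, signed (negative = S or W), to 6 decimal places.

1. -69.902425, -123.993611
2. 82.669886, 48.459586
3. -21.503408, 0.008417
4. -77.926250, -178.793875
5. 89.212303, 56.810781

Point 1:
  φ: 69° + 54/60 + 8.73/3600 = 69 + 0.900000 + 0.002425 = 69.9024250
  S ⇒ negate
  λ: 123° + 59/60 + 37/3600 = 123 + 0.983333 + 0.010278 = 123.9936111
  W ⇒ negate
Point 2:
  φ: 82 + 40/60 + 11.59/3600 = 82.6698861
  N ⇒ keep positive
  λ: 27′ + 34.51″ = 27.57517′; 48 + 27.57517/60 = 48.4595861
  E → positive
Point 3:
  Latitude: 21° + 30/60 + 12.27/3600 = 21 + 0.500000 + 0.003408 = 21.5034083
  S ⇒ negate
  Longitude: 0° + 0/60 + 30.3/3600 = 0 + 0.000000 + 0.008417 = 0.0084167
  E → positive
Point 4:
  Latitude: 77° + 55/60 + 34.5/3600 = 77 + 0.916667 + 0.009583 = 77.9262500
  S ⇒ negate
  Lon: 47′ + 37.95″ = 47.63250′; 178 + 47.63250/60 = 178.7938750
  W → negative
Point 5:
  Latitude: 89° + 12/60 + 44.29/3600 = 89 + 0.200000 + 0.012303 = 89.2123028
  N → positive
  Longitude: 56° + 48/60 + 38.81/3600 = 56 + 0.800000 + 0.010781 = 56.8107806
  E ⇒ keep positive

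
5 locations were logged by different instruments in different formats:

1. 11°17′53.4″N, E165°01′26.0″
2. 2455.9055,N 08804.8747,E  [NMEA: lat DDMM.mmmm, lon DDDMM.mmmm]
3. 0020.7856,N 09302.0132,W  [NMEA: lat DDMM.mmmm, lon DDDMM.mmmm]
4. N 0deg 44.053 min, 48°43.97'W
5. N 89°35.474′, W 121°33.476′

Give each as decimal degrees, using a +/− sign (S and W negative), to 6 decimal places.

Point 1:
  φ: 11 + 17/60 + 53.4/3600 = 11.2981667
  N ⇒ keep positive
  Longitude: 165 + 1/60 + 26/3600 = 165.0238889
  E ⇒ keep positive
Point 2:
  φ: degrees = first 2 digits = 24, minutes = 55.9055; 24 + 55.9055/60 = 24.9317583
  N → positive
  Longitude: split at 3 digits → 088° and 4.8747′; 88 + 4.8747/60 = 88.0812450
  E → positive
Point 3:
  φ: degrees = first 2 digits = 0, minutes = 20.7856; 0 + 20.7856/60 = 0.3464267
  N → positive
  Longitude: split at 3 digits → 093° and 2.0132′; 93 + 2.0132/60 = 93.0335533
  W ⇒ negate
Point 4:
  Latitude: 44.053′ = 0.734217°; total 0.7342167
  N ⇒ keep positive
  Lon: 43.97′ = 0.732833°; total 48.7328333
  hemisphere W, so the sign is −
Point 5:
  Latitude: 89 + 35.474/60 = 89.5912333
  N ⇒ keep positive
  Longitude: 121 + 33.476/60 = 121.5579333
  W → negative

1. 11.298167, 165.023889
2. 24.931758, 88.081245
3. 0.346427, -93.033553
4. 0.734217, -48.732833
5. 89.591233, -121.557933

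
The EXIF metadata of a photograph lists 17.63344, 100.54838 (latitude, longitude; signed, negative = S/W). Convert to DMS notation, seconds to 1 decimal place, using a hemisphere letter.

Lat: whole degrees 17; 38.00640′ → 38′ and 0.384″
λ: 0.548380 × 60 = 32.90280′ → 32′, remainder × 60 = 54.168″

17°38′0.4″ N, 100°32′54.2″ E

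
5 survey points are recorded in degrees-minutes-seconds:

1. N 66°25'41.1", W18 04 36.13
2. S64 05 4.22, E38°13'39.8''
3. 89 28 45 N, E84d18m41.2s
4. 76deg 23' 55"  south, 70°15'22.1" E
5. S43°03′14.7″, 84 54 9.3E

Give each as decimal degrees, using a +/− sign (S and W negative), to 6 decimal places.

1. 66.428083, -18.076703
2. -64.084506, 38.227722
3. 89.479167, 84.311444
4. -76.398611, 70.256139
5. -43.054083, 84.902583

Point 1:
  Lat: 25′ + 41.1″ = 25.68500′; 66 + 25.68500/60 = 66.4280833
  N → positive
  λ: 18° + 4/60 + 36.13/3600 = 18 + 0.066667 + 0.010036 = 18.0767028
  hemisphere W, so the sign is −
Point 2:
  Latitude: 64° + 5/60 + 4.22/3600 = 64 + 0.083333 + 0.001172 = 64.0845056
  hemisphere S, so the sign is −
  Lon: 13′ + 39.8″ = 13.66333′; 38 + 13.66333/60 = 38.2277222
  E → positive
Point 3:
  φ: 89° + 28/60 + 45/3600 = 89 + 0.466667 + 0.012500 = 89.4791667
  N ⇒ keep positive
  Lon: 84° + 18/60 + 41.2/3600 = 84 + 0.300000 + 0.011444 = 84.3114444
  E → positive
Point 4:
  Latitude: 76° + 23/60 + 55/3600 = 76 + 0.383333 + 0.015278 = 76.3986111
  S → negative
  Longitude: 70 + 15/60 + 22.1/3600 = 70.2561389
  E → positive
Point 5:
  Lat: 43° + 3/60 + 14.7/3600 = 43 + 0.050000 + 0.004083 = 43.0540833
  hemisphere S, so the sign is −
  λ: 84 + 54/60 + 9.3/3600 = 84.9025833
  E ⇒ keep positive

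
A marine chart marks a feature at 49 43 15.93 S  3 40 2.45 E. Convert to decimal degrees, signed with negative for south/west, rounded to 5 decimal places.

φ: 49 + 43/60 + 15.93/3600 = 49.721092
S → negative
Longitude: 3 + 40/60 + 2.45/3600 = 3.667347
E → positive

-49.72109, 3.66735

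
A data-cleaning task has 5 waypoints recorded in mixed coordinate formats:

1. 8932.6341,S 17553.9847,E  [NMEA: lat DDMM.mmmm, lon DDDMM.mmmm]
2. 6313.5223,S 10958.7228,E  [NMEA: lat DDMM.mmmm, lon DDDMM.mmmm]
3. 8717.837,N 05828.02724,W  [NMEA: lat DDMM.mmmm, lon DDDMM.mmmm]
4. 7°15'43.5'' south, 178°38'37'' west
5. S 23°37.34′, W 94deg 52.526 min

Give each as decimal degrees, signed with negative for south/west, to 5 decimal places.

1. -89.54390, 175.89975
2. -63.22537, 109.97871
3. 87.29728, -58.46712
4. -7.26208, -178.64361
5. -23.62233, -94.87543

Point 1:
  φ: split at 2 digits → 89° and 32.6341′; 89 + 32.6341/60 = 89.543902
  hemisphere S, so the sign is −
  Lon: degrees = first 3 digits = 175, minutes = 53.9847; 175 + 53.9847/60 = 175.899745
  E ⇒ keep positive
Point 2:
  Lat: split at 2 digits → 63° and 13.5223′; 63 + 13.5223/60 = 63.225372
  S → negative
  Lon: split at 3 digits → 109° and 58.7228′; 109 + 58.7228/60 = 109.978713
  E → positive
Point 3:
  Latitude: degrees = first 2 digits = 87, minutes = 17.837; 87 + 17.837/60 = 87.297283
  N ⇒ keep positive
  Lon: split at 3 digits → 058° and 28.02724′; 58 + 28.02724/60 = 58.467121
  hemisphere W, so the sign is −
Point 4:
  Lat: 15′ + 43.5″ = 15.72500′; 7 + 15.72500/60 = 7.262083
  S ⇒ negate
  λ: 178 + 38/60 + 37/3600 = 178.643611
  W ⇒ negate
Point 5:
  Latitude: 37.34′ = 0.622333°; total 23.622333
  S → negative
  Longitude: 94 + 52.526/60 = 94.875433
  hemisphere W, so the sign is −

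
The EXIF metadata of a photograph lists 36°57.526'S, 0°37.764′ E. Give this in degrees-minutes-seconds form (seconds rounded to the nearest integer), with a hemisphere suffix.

36°57′32″ S, 0°37′46″ E

Latitude: 57.52600′ → 57′ and 0.52600 × 60 = 31.56″
λ: 37.76400′ → 37′ and 0.76400 × 60 = 45.84″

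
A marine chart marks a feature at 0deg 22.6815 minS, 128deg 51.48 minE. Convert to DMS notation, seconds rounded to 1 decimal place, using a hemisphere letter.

Lat: fractional minutes 0.68150 × 60 = 40.890″
λ: 51.48000′ → 51′ and 0.48000 × 60 = 28.800″

0°22′40.9″ S, 128°51′28.8″ E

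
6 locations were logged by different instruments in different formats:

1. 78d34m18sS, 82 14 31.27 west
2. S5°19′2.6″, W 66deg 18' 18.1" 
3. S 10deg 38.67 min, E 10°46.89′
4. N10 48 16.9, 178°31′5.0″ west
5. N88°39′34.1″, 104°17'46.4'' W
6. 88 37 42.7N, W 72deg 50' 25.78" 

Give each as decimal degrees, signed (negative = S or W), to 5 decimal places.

1. -78.57167, -82.24202
2. -5.31739, -66.30503
3. -10.64450, 10.78150
4. 10.80469, -178.51806
5. 88.65947, -104.29622
6. 88.62853, -72.84049

Point 1:
  Lat: 78 + 34/60 + 18/3600 = 78.571667
  hemisphere S, so the sign is −
  Lon: 82° + 14/60 + 31.27/3600 = 82 + 0.233333 + 0.008686 = 82.242019
  W → negative
Point 2:
  Latitude: 19′ + 2.6″ = 19.04333′; 5 + 19.04333/60 = 5.317389
  S ⇒ negate
  Lon: 66° + 18/60 + 18.1/3600 = 66 + 0.300000 + 0.005028 = 66.305028
  W → negative
Point 3:
  Latitude: 10 + 38.67/60 = 10.644500
  S ⇒ negate
  Lon: 46.89′ = 0.781500°; total 10.781500
  E → positive
Point 4:
  Latitude: 48′ + 16.9″ = 48.28167′; 10 + 48.28167/60 = 10.804694
  N → positive
  Longitude: 31′ + 5″ = 31.08333′; 178 + 31.08333/60 = 178.518056
  hemisphere W, so the sign is −
Point 5:
  Lat: 88 + 39/60 + 34.1/3600 = 88.659472
  N → positive
  Longitude: 104° + 17/60 + 46.4/3600 = 104 + 0.283333 + 0.012889 = 104.296222
  hemisphere W, so the sign is −
Point 6:
  Latitude: 88° + 37/60 + 42.7/3600 = 88 + 0.616667 + 0.011861 = 88.628528
  N ⇒ keep positive
  λ: 72 + 50/60 + 25.78/3600 = 72.840494
  W → negative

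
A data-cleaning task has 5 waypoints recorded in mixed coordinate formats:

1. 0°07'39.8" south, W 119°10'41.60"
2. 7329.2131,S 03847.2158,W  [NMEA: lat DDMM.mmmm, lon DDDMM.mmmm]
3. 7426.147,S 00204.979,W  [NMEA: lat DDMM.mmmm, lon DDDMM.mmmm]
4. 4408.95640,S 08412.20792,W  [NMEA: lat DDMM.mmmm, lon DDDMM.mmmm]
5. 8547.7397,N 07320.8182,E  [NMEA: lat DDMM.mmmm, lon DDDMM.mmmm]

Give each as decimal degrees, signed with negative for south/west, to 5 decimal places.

Point 1:
  Latitude: 0° + 7/60 + 39.8/3600 = 0 + 0.116667 + 0.011056 = 0.127722
  S → negative
  λ: 10′ + 41.6″ = 10.69333′; 119 + 10.69333/60 = 119.178222
  hemisphere W, so the sign is −
Point 2:
  Latitude: degrees = first 2 digits = 73, minutes = 29.2131; 73 + 29.2131/60 = 73.486885
  S → negative
  λ: split at 3 digits → 038° and 47.2158′; 38 + 47.2158/60 = 38.786930
  hemisphere W, so the sign is −
Point 3:
  Lat: degrees = first 2 digits = 74, minutes = 26.147; 74 + 26.147/60 = 74.435783
  S → negative
  Longitude: split at 3 digits → 002° and 4.979′; 2 + 4.979/60 = 2.082983
  hemisphere W, so the sign is −
Point 4:
  Latitude: split at 2 digits → 44° and 8.9564′; 44 + 8.9564/60 = 44.149273
  S → negative
  Longitude: degrees = first 3 digits = 84, minutes = 12.20792; 84 + 12.20792/60 = 84.203465
  W ⇒ negate
Point 5:
  Lat: degrees = first 2 digits = 85, minutes = 47.7397; 85 + 47.7397/60 = 85.795662
  N → positive
  λ: split at 3 digits → 073° and 20.8182′; 73 + 20.8182/60 = 73.346970
  E ⇒ keep positive

1. -0.12772, -119.17822
2. -73.48689, -38.78693
3. -74.43578, -2.08298
4. -44.14927, -84.20347
5. 85.79566, 73.34697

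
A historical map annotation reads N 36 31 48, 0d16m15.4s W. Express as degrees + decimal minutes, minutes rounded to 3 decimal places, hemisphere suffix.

36° 31.800′ N, 0° 16.257′ W

Latitude: seconds/60 = 0.80000; minutes = 31 + 0.80000 = 31.80000
Longitude: 16 + 15.4/60 = 16.25667′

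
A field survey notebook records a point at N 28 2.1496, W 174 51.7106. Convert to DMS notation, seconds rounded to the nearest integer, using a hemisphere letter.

28°02′9″ N, 174°51′43″ W

Lat: 2.14960′ → 2′ and 0.14960 × 60 = 8.98″
Lon: fractional minutes 0.71060 × 60 = 42.64″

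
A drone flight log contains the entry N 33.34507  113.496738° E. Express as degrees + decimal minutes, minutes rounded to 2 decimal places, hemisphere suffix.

Lat: 33° + 0.345070 × 60 = 33° 20.7042′
Lon: fractional part 0.496738 → 29.8043 minutes

33° 20.70′ N, 113° 29.80′ E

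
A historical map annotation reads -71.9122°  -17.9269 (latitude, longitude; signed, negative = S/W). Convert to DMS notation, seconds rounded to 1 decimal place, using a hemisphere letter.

Latitude is negative → S; |value| = 71.912200
Latitude: 0.912200° → 54.73200′; 0.73200 × 60 = 43.920″
Longitude is negative → W; |value| = 17.926900
Longitude: whole degrees 17; 55.61400′ → 55′ and 36.840″

71°54′43.9″ S, 17°55′36.8″ W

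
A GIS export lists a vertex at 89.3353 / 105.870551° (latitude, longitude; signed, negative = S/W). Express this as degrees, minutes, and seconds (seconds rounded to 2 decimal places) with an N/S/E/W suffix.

89°20′7.08″ N, 105°52′13.98″ E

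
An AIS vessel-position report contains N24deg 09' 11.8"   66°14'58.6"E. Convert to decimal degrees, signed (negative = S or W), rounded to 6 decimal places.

Latitude: 9′ + 11.8″ = 9.19667′; 24 + 9.19667/60 = 24.1532778
N ⇒ keep positive
Longitude: 14′ + 58.6″ = 14.97667′; 66 + 14.97667/60 = 66.2496111
E ⇒ keep positive

24.153278, 66.249611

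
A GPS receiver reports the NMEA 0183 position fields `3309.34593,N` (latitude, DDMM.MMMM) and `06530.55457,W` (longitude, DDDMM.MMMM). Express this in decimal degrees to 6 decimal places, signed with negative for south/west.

φ: split at 2 digits → 33° and 9.34593′; 33 + 9.34593/60 = 33.1557655
N ⇒ keep positive
λ: split at 3 digits → 065° and 30.55457′; 65 + 30.55457/60 = 65.5092428
hemisphere W, so the sign is −

33.155766, -65.509243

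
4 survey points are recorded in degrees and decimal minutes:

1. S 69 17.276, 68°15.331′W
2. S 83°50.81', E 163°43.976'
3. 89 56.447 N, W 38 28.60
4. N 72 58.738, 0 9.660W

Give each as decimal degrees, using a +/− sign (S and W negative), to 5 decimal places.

Point 1:
  Lat: 69 + 17.276/60 = 69.287933
  S ⇒ negate
  Longitude: 15.331′ = 0.255517°; total 68.255517
  W ⇒ negate
Point 2:
  Lat: 83 + 50.81/60 = 83.846833
  hemisphere S, so the sign is −
  Longitude: 43.976′ = 0.732933°; total 163.732933
  E ⇒ keep positive
Point 3:
  φ: 56.447′ = 0.940783°; total 89.940783
  N ⇒ keep positive
  Lon: 38 + 28.6/60 = 38.476667
  W ⇒ negate
Point 4:
  φ: 72 + 58.738/60 = 72.978967
  N ⇒ keep positive
  λ: 9.66′ = 0.161000°; total 0.161000
  hemisphere W, so the sign is −

1. -69.28793, -68.25552
2. -83.84683, 163.73293
3. 89.94078, -38.47667
4. 72.97897, -0.16100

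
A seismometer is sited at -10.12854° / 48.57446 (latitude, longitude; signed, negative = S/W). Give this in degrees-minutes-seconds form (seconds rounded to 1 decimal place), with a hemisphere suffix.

10°07′42.7″ S, 48°34′28.1″ E

Latitude is negative → S; |value| = 10.128540
Lat: 0.128540 × 60 = 7.71240′ → 7′, remainder × 60 = 42.744″
λ: 0.574460° → 34.46760′; 0.46760 × 60 = 28.056″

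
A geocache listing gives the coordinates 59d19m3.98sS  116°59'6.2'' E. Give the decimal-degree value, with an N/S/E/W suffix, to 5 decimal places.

59.31777° S, 116.98506° E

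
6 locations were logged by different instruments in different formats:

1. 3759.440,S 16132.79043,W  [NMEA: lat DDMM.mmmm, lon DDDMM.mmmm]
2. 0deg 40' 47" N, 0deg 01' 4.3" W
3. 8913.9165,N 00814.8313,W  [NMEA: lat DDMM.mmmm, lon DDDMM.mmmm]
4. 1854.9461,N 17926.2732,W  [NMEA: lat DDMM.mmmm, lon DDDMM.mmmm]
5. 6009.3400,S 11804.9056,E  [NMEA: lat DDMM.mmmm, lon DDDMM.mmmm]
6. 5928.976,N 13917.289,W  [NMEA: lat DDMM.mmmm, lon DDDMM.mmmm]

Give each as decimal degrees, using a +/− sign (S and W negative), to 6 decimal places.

1. -37.990667, -161.546507
2. 0.679722, -0.017861
3. 89.231942, -8.247188
4. 18.915768, -179.437887
5. -60.155667, 118.081760
6. 59.482933, -139.288150

Point 1:
  Latitude: degrees = first 2 digits = 37, minutes = 59.44; 37 + 59.44/60 = 37.9906667
  hemisphere S, so the sign is −
  Longitude: degrees = first 3 digits = 161, minutes = 32.79043; 161 + 32.79043/60 = 161.5465072
  W → negative
Point 2:
  Latitude: 0° + 40/60 + 47/3600 = 0 + 0.666667 + 0.013056 = 0.6797222
  N ⇒ keep positive
  λ: 0 + 1/60 + 4.3/3600 = 0.0178611
  W ⇒ negate
Point 3:
  Lat: split at 2 digits → 89° and 13.9165′; 89 + 13.9165/60 = 89.2319417
  N ⇒ keep positive
  Longitude: degrees = first 3 digits = 8, minutes = 14.8313; 8 + 14.8313/60 = 8.2471883
  hemisphere W, so the sign is −
Point 4:
  Lat: split at 2 digits → 18° and 54.9461′; 18 + 54.9461/60 = 18.9157683
  N ⇒ keep positive
  Longitude: degrees = first 3 digits = 179, minutes = 26.2732; 179 + 26.2732/60 = 179.4378867
  W → negative
Point 5:
  Lat: degrees = first 2 digits = 60, minutes = 9.34; 60 + 9.34/60 = 60.1556667
  S ⇒ negate
  Lon: degrees = first 3 digits = 118, minutes = 4.9056; 118 + 4.9056/60 = 118.0817600
  E → positive
Point 6:
  Latitude: split at 2 digits → 59° and 28.976′; 59 + 28.976/60 = 59.4829333
  N ⇒ keep positive
  Longitude: split at 3 digits → 139° and 17.289′; 139 + 17.289/60 = 139.2881500
  W → negative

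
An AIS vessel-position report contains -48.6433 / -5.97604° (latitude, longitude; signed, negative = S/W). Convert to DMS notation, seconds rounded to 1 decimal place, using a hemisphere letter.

48°38′35.9″ S, 5°58′33.7″ W

Latitude is negative → S; |value| = 48.643300
Lat: 0.643300 × 60 = 38.59800′ → 38′, remainder × 60 = 35.880″
Longitude is negative → W; |value| = 5.976040
Longitude: 0.976040° → 58.56240′; 0.56240 × 60 = 33.744″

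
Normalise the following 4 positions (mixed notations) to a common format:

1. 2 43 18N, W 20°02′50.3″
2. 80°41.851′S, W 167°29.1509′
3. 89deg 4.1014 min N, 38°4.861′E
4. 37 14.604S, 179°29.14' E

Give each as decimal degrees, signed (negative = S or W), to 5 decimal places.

1. 2.72167, -20.04731
2. -80.69752, -167.48585
3. 89.06836, 38.08102
4. -37.24340, 179.48567

Point 1:
  Latitude: 43′ + 18″ = 43.30000′; 2 + 43.30000/60 = 2.721667
  N → positive
  Longitude: 20° + 2/60 + 50.3/3600 = 20 + 0.033333 + 0.013972 = 20.047306
  W ⇒ negate
Point 2:
  φ: 80 + 41.851/60 = 80.697517
  hemisphere S, so the sign is −
  λ: 29.1509′ = 0.485848°; total 167.485848
  W ⇒ negate
Point 3:
  φ: 89 + 4.1014/60 = 89.068357
  N → positive
  Lon: 4.861′ = 0.081017°; total 38.081017
  E → positive
Point 4:
  Lat: 14.604′ = 0.243400°; total 37.243400
  hemisphere S, so the sign is −
  Longitude: 179 + 29.14/60 = 179.485667
  E ⇒ keep positive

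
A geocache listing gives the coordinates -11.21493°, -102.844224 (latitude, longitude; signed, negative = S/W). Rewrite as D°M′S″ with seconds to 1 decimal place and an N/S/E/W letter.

Latitude is negative → S; |value| = 11.214930
Lat: 0.214930 × 60 = 12.89580′ → 12′, remainder × 60 = 53.748″
Longitude is negative → W; |value| = 102.844224
Longitude: whole degrees 102; 50.65344′ → 50′ and 39.206″

11°12′53.7″ S, 102°50′39.2″ W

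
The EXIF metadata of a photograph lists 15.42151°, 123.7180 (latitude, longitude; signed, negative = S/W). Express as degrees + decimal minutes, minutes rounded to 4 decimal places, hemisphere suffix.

φ: 15° + 0.421510 × 60 = 15° 25.290600′
Longitude: fractional part 0.718000 → 43.080000 minutes

15° 25.2906′ N, 123° 43.0800′ E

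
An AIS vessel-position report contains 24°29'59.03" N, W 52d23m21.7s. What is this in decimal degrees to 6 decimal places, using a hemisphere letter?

Lat: 24 + 29/60 + 59.03/3600 = 24.4997306
Lon: 23′ + 21.7″ = 23.36167′; 52 + 23.36167/60 = 52.3893611

24.499731° N, 52.389361° W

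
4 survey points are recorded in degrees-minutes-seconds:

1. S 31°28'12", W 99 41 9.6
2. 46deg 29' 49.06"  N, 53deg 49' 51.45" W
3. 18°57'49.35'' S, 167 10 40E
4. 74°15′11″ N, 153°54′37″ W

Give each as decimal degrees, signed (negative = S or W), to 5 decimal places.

Point 1:
  Latitude: 31° + 28/60 + 12/3600 = 31 + 0.466667 + 0.003333 = 31.470000
  hemisphere S, so the sign is −
  Longitude: 99 + 41/60 + 9.6/3600 = 99.686000
  W → negative
Point 2:
  Latitude: 29′ + 49.06″ = 29.81767′; 46 + 29.81767/60 = 46.496961
  N ⇒ keep positive
  λ: 53 + 49/60 + 51.45/3600 = 53.830958
  W → negative
Point 3:
  Lat: 57′ + 49.35″ = 57.82250′; 18 + 57.82250/60 = 18.963708
  S ⇒ negate
  λ: 167 + 10/60 + 40/3600 = 167.177778
  E → positive
Point 4:
  Latitude: 74 + 15/60 + 11/3600 = 74.253056
  N ⇒ keep positive
  Longitude: 153 + 54/60 + 37/3600 = 153.910278
  W → negative

1. -31.47000, -99.68600
2. 46.49696, -53.83096
3. -18.96371, 167.17778
4. 74.25306, -153.91028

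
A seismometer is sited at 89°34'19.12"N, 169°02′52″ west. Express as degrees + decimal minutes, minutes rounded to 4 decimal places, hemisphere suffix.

89° 34.3187′ N, 169° 2.8667′ W

Lat: 34 + 19.12/60 = 34.318667′
Longitude: 2 + 52/60 = 2.866667′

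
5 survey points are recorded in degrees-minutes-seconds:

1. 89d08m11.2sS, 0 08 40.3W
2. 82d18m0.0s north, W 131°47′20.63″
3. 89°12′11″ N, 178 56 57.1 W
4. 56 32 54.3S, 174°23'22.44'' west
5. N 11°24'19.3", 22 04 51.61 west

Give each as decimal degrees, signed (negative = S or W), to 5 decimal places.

1. -89.13644, -0.14453
2. 82.30000, -131.78906
3. 89.20306, -178.94919
4. -56.54842, -174.38957
5. 11.40536, -22.08100

Point 1:
  Lat: 8′ + 11.2″ = 8.18667′; 89 + 8.18667/60 = 89.136444
  hemisphere S, so the sign is −
  Longitude: 0 + 8/60 + 40.3/3600 = 0.144528
  W ⇒ negate
Point 2:
  Lat: 82° + 18/60 + 0/3600 = 82 + 0.300000 + 0.000000 = 82.300000
  N → positive
  Longitude: 47′ + 20.63″ = 47.34383′; 131 + 47.34383/60 = 131.789064
  W → negative
Point 3:
  φ: 89 + 12/60 + 11/3600 = 89.203056
  N → positive
  Longitude: 178 + 56/60 + 57.1/3600 = 178.949194
  hemisphere W, so the sign is −
Point 4:
  Lat: 56° + 32/60 + 54.3/3600 = 56 + 0.533333 + 0.015083 = 56.548417
  S ⇒ negate
  Longitude: 174° + 23/60 + 22.44/3600 = 174 + 0.383333 + 0.006233 = 174.389567
  W ⇒ negate
Point 5:
  Lat: 11 + 24/60 + 19.3/3600 = 11.405361
  N → positive
  Lon: 4′ + 51.61″ = 4.86017′; 22 + 4.86017/60 = 22.081003
  W → negative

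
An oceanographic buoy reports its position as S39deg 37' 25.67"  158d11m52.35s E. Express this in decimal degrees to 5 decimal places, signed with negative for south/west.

-39.62380, 158.19788

Lat: 37′ + 25.67″ = 37.42783′; 39 + 37.42783/60 = 39.623797
hemisphere S, so the sign is −
λ: 11′ + 52.35″ = 11.87250′; 158 + 11.87250/60 = 158.197875
E ⇒ keep positive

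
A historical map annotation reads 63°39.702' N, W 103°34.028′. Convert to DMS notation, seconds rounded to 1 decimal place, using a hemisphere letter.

Latitude: 39.70200′ → 39′ and 0.70200 × 60 = 42.120″
λ: fractional minutes 0.02800 × 60 = 1.680″

63°39′42.1″ N, 103°34′1.7″ W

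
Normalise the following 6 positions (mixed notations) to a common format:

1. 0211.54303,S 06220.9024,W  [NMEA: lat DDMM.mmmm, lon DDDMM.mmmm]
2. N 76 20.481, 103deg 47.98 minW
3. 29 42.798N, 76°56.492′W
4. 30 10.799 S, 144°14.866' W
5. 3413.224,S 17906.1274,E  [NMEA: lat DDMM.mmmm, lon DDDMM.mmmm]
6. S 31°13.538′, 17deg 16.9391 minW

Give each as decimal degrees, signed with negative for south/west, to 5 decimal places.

Point 1:
  φ: split at 2 digits → 02° and 11.54303′; 2 + 11.54303/60 = 2.192384
  S → negative
  Longitude: split at 3 digits → 062° and 20.9024′; 62 + 20.9024/60 = 62.348373
  hemisphere W, so the sign is −
Point 2:
  Lat: 20.481′ = 0.341350°; total 76.341350
  N ⇒ keep positive
  λ: 47.98′ = 0.799667°; total 103.799667
  hemisphere W, so the sign is −
Point 3:
  Lat: 29 + 42.798/60 = 29.713300
  N ⇒ keep positive
  Lon: 76 + 56.492/60 = 76.941533
  W → negative
Point 4:
  Latitude: 10.799′ = 0.179983°; total 30.179983
  S ⇒ negate
  Lon: 14.866′ = 0.247767°; total 144.247767
  W → negative
Point 5:
  φ: split at 2 digits → 34° and 13.224′; 34 + 13.224/60 = 34.220400
  S → negative
  Longitude: split at 3 digits → 179° and 6.1274′; 179 + 6.1274/60 = 179.102123
  E → positive
Point 6:
  Latitude: 31 + 13.538/60 = 31.225633
  hemisphere S, so the sign is −
  Lon: 16.9391′ = 0.282318°; total 17.282318
  W ⇒ negate

1. -2.19238, -62.34837
2. 76.34135, -103.79967
3. 29.71330, -76.94153
4. -30.17998, -144.24777
5. -34.22040, 179.10212
6. -31.22563, -17.28232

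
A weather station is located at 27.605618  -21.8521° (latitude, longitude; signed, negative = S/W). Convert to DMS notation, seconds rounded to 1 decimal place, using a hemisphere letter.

27°36′20.2″ N, 21°51′7.6″ W

φ: 0.605618 × 60 = 36.33708′ → 36′, remainder × 60 = 20.225″
Longitude is negative → W; |value| = 21.852100
λ: whole degrees 21; 51.12600′ → 51′ and 7.560″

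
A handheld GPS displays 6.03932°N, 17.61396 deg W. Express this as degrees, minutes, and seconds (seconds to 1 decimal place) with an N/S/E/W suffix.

Lat: 0.039320° → 2.35920′; 0.35920 × 60 = 21.552″
Longitude: whole degrees 17; 36.83760′ → 36′ and 50.256″

6°02′21.6″ N, 17°36′50.3″ W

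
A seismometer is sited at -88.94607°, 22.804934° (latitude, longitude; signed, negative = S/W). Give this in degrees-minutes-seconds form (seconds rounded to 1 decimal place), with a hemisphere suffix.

88°56′45.9″ S, 22°48′17.8″ E

Latitude is negative → S; |value| = 88.946070
Latitude: 0.946070 × 60 = 56.76420′ → 56′, remainder × 60 = 45.852″
Lon: whole degrees 22; 48.29604′ → 48′ and 17.762″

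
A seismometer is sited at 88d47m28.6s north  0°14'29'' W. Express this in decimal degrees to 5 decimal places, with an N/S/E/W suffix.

88.79128° N, 0.24139° W

Lat: 88 + 47/60 + 28.6/3600 = 88.791278
Lon: 14′ + 29″ = 14.48333′; 0 + 14.48333/60 = 0.241389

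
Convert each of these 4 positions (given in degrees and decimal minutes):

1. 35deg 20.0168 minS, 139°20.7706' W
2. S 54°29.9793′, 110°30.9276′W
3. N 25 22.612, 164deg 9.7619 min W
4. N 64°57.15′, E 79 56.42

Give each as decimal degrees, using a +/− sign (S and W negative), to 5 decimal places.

Point 1:
  Lat: 20.0168′ = 0.333613°; total 35.333613
  S ⇒ negate
  Longitude: 139 + 20.7706/60 = 139.346177
  W → negative
Point 2:
  φ: 54 + 29.9793/60 = 54.499655
  S → negative
  Lon: 30.9276′ = 0.515460°; total 110.515460
  W → negative
Point 3:
  Latitude: 25 + 22.612/60 = 25.376867
  N ⇒ keep positive
  Lon: 164 + 9.7619/60 = 164.162698
  W ⇒ negate
Point 4:
  φ: 57.15′ = 0.952500°; total 64.952500
  N ⇒ keep positive
  λ: 79 + 56.42/60 = 79.940333
  E ⇒ keep positive

1. -35.33361, -139.34618
2. -54.49966, -110.51546
3. 25.37687, -164.16270
4. 64.95250, 79.94033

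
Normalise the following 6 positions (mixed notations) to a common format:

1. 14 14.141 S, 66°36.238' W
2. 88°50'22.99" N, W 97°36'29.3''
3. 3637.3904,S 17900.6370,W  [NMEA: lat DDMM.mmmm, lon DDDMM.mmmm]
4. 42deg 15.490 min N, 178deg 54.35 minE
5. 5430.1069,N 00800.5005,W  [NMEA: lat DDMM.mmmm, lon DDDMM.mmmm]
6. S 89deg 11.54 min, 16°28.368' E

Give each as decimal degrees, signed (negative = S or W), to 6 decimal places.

Point 1:
  φ: 14 + 14.141/60 = 14.2356833
  S → negative
  λ: 66 + 36.238/60 = 66.6039667
  W ⇒ negate
Point 2:
  φ: 88 + 50/60 + 22.99/3600 = 88.8397194
  N → positive
  Lon: 36′ + 29.3″ = 36.48833′; 97 + 36.48833/60 = 97.6081389
  hemisphere W, so the sign is −
Point 3:
  φ: split at 2 digits → 36° and 37.3904′; 36 + 37.3904/60 = 36.6231733
  hemisphere S, so the sign is −
  λ: degrees = first 3 digits = 179, minutes = 0.637; 179 + 0.637/60 = 179.0106167
  hemisphere W, so the sign is −
Point 4:
  Lat: 42 + 15.49/60 = 42.2581667
  N ⇒ keep positive
  Longitude: 178 + 54.35/60 = 178.9058333
  E ⇒ keep positive
Point 5:
  Lat: degrees = first 2 digits = 54, minutes = 30.1069; 54 + 30.1069/60 = 54.5017817
  N → positive
  λ: split at 3 digits → 008° and 0.5005′; 8 + 0.5005/60 = 8.0083417
  W ⇒ negate
Point 6:
  Lat: 11.54′ = 0.192333°; total 89.1923333
  hemisphere S, so the sign is −
  Lon: 28.368′ = 0.472800°; total 16.4728000
  E → positive

1. -14.235683, -66.603967
2. 88.839719, -97.608139
3. -36.623173, -179.010617
4. 42.258167, 178.905833
5. 54.501782, -8.008342
6. -89.192333, 16.472800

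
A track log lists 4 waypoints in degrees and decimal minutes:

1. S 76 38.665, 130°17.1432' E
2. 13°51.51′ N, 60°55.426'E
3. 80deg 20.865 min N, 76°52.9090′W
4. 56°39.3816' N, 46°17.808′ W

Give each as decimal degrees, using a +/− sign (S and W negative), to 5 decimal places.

Point 1:
  Lat: 38.665′ = 0.644417°; total 76.644417
  hemisphere S, so the sign is −
  λ: 130 + 17.1432/60 = 130.285720
  E ⇒ keep positive
Point 2:
  Lat: 13 + 51.51/60 = 13.858500
  N → positive
  Lon: 60 + 55.426/60 = 60.923767
  E ⇒ keep positive
Point 3:
  Lat: 20.865′ = 0.347750°; total 80.347750
  N ⇒ keep positive
  λ: 52.909′ = 0.881817°; total 76.881817
  W ⇒ negate
Point 4:
  Lat: 39.3816′ = 0.656360°; total 56.656360
  N ⇒ keep positive
  Lon: 17.808′ = 0.296800°; total 46.296800
  W → negative

1. -76.64442, 130.28572
2. 13.85850, 60.92377
3. 80.34775, -76.88182
4. 56.65636, -46.29680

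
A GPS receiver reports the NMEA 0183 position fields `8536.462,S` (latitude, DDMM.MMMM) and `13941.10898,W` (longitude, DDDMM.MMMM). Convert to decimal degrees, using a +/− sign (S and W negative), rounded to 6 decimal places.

-85.607700, -139.685150

φ: split at 2 digits → 85° and 36.462′; 85 + 36.462/60 = 85.6077000
hemisphere S, so the sign is −
λ: degrees = first 3 digits = 139, minutes = 41.10898; 139 + 41.10898/60 = 139.6851497
W ⇒ negate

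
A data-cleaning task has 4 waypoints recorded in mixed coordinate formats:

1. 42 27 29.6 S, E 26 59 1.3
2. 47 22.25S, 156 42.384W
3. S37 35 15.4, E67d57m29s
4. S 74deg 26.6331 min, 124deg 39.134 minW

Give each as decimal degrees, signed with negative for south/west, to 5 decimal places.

Point 1:
  φ: 42 + 27/60 + 29.6/3600 = 42.458222
  hemisphere S, so the sign is −
  Longitude: 26° + 59/60 + 1.3/3600 = 26 + 0.983333 + 0.000361 = 26.983694
  E ⇒ keep positive
Point 2:
  φ: 47 + 22.25/60 = 47.370833
  hemisphere S, so the sign is −
  Lon: 156 + 42.384/60 = 156.706400
  W → negative
Point 3:
  φ: 37 + 35/60 + 15.4/3600 = 37.587611
  S → negative
  Lon: 67° + 57/60 + 29/3600 = 67 + 0.950000 + 0.008056 = 67.958056
  E → positive
Point 4:
  Latitude: 74 + 26.6331/60 = 74.443885
  S ⇒ negate
  Longitude: 124 + 39.134/60 = 124.652233
  W ⇒ negate

1. -42.45822, 26.98369
2. -47.37083, -156.70640
3. -37.58761, 67.95806
4. -74.44389, -124.65223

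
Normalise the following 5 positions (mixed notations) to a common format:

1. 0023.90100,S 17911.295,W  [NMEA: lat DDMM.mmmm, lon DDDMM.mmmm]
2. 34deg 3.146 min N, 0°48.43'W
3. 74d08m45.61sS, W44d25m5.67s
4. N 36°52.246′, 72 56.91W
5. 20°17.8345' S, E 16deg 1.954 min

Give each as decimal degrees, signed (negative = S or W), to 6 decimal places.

1. -0.398350, -179.188250
2. 34.052433, -0.807167
3. -74.146003, -44.418242
4. 36.870767, -72.948500
5. -20.297242, 16.032567

Point 1:
  Lat: split at 2 digits → 00° and 23.901′; 0 + 23.901/60 = 0.3983500
  hemisphere S, so the sign is −
  Longitude: degrees = first 3 digits = 179, minutes = 11.295; 179 + 11.295/60 = 179.1882500
  hemisphere W, so the sign is −
Point 2:
  Latitude: 3.146′ = 0.052433°; total 34.0524333
  N ⇒ keep positive
  Longitude: 0 + 48.43/60 = 0.8071667
  W → negative
Point 3:
  Lat: 8′ + 45.61″ = 8.76017′; 74 + 8.76017/60 = 74.1460028
  S → negative
  Lon: 44° + 25/60 + 5.67/3600 = 44 + 0.416667 + 0.001575 = 44.4182417
  W ⇒ negate
Point 4:
  Lat: 36 + 52.246/60 = 36.8707667
  N ⇒ keep positive
  Longitude: 56.91′ = 0.948500°; total 72.9485000
  W ⇒ negate
Point 5:
  Latitude: 17.8345′ = 0.297242°; total 20.2972417
  S → negative
  Lon: 1.954′ = 0.032567°; total 16.0325667
  E ⇒ keep positive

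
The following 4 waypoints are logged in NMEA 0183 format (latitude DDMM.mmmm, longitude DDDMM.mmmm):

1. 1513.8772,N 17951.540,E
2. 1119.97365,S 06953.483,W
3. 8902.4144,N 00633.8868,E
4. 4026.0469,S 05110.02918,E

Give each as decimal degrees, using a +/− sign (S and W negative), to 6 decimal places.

Point 1:
  Latitude: degrees = first 2 digits = 15, minutes = 13.8772; 15 + 13.8772/60 = 15.2312867
  N ⇒ keep positive
  Longitude: degrees = first 3 digits = 179, minutes = 51.54; 179 + 51.54/60 = 179.8590000
  E ⇒ keep positive
Point 2:
  φ: split at 2 digits → 11° and 19.97365′; 11 + 19.97365/60 = 11.3328942
  hemisphere S, so the sign is −
  λ: split at 3 digits → 069° and 53.483′; 69 + 53.483/60 = 69.8913833
  W ⇒ negate
Point 3:
  Lat: degrees = first 2 digits = 89, minutes = 2.4144; 89 + 2.4144/60 = 89.0402400
  N → positive
  Lon: degrees = first 3 digits = 6, minutes = 33.8868; 6 + 33.8868/60 = 6.5647800
  E → positive
Point 4:
  Latitude: degrees = first 2 digits = 40, minutes = 26.0469; 40 + 26.0469/60 = 40.4341150
  S → negative
  Lon: split at 3 digits → 051° and 10.02918′; 51 + 10.02918/60 = 51.1671530
  E ⇒ keep positive

1. 15.231287, 179.859000
2. -11.332894, -69.891383
3. 89.040240, 6.564780
4. -40.434115, 51.167153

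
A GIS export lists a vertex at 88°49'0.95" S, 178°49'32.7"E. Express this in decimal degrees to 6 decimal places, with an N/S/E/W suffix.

Lat: 88 + 49/60 + 0.95/3600 = 88.8169306
Longitude: 178° + 49/60 + 32.7/3600 = 178 + 0.816667 + 0.009083 = 178.8257500

88.816931° S, 178.825750° E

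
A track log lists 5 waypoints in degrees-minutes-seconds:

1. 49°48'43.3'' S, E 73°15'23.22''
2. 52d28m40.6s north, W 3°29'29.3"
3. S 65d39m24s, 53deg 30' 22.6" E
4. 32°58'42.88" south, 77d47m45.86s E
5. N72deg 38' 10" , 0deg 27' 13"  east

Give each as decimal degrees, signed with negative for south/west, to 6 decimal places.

Point 1:
  Latitude: 48′ + 43.3″ = 48.72167′; 49 + 48.72167/60 = 49.8120278
  S → negative
  λ: 73 + 15/60 + 23.22/3600 = 73.2564500
  E → positive
Point 2:
  Lat: 52 + 28/60 + 40.6/3600 = 52.4779444
  N → positive
  Lon: 3 + 29/60 + 29.3/3600 = 3.4914722
  W ⇒ negate
Point 3:
  φ: 65 + 39/60 + 24/3600 = 65.6566667
  S → negative
  Longitude: 53° + 30/60 + 22.6/3600 = 53 + 0.500000 + 0.006278 = 53.5062778
  E ⇒ keep positive
Point 4:
  Lat: 32 + 58/60 + 42.88/3600 = 32.9785778
  S ⇒ negate
  λ: 77° + 47/60 + 45.86/3600 = 77 + 0.783333 + 0.012739 = 77.7960722
  E → positive
Point 5:
  Latitude: 72 + 38/60 + 10/3600 = 72.6361111
  N ⇒ keep positive
  Longitude: 0° + 27/60 + 13/3600 = 0 + 0.450000 + 0.003611 = 0.4536111
  E → positive

1. -49.812028, 73.256450
2. 52.477944, -3.491472
3. -65.656667, 53.506278
4. -32.978578, 77.796072
5. 72.636111, 0.453611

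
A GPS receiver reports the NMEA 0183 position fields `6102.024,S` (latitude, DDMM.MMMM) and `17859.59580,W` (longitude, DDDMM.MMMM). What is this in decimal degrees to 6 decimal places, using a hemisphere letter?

Latitude: split at 2 digits → 61° and 2.024′; 61 + 2.024/60 = 61.0337333
λ: split at 3 digits → 178° and 59.5958′; 178 + 59.5958/60 = 178.9932633

61.033733° S, 178.993263° W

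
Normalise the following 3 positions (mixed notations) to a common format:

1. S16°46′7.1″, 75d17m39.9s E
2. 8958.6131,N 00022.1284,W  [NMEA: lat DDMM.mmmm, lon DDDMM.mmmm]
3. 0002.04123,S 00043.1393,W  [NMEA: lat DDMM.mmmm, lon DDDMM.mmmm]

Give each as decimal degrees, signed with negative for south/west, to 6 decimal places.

1. -16.768639, 75.294417
2. 89.976885, -0.368807
3. -0.034021, -0.718988

Point 1:
  Latitude: 16° + 46/60 + 7.1/3600 = 16 + 0.766667 + 0.001972 = 16.7686389
  S → negative
  λ: 17′ + 39.9″ = 17.66500′; 75 + 17.66500/60 = 75.2944167
  E → positive
Point 2:
  Latitude: degrees = first 2 digits = 89, minutes = 58.6131; 89 + 58.6131/60 = 89.9768850
  N → positive
  λ: degrees = first 3 digits = 0, minutes = 22.1284; 0 + 22.1284/60 = 0.3688067
  hemisphere W, so the sign is −
Point 3:
  φ: degrees = first 2 digits = 0, minutes = 2.04123; 0 + 2.04123/60 = 0.0340205
  hemisphere S, so the sign is −
  Lon: degrees = first 3 digits = 0, minutes = 43.1393; 0 + 43.1393/60 = 0.7189883
  hemisphere W, so the sign is −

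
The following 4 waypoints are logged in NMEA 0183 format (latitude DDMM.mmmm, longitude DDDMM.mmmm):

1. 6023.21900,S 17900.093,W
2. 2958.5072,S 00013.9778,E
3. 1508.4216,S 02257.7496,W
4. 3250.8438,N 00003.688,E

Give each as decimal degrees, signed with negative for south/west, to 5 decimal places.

Point 1:
  Latitude: split at 2 digits → 60° and 23.219′; 60 + 23.219/60 = 60.386983
  S → negative
  Lon: degrees = first 3 digits = 179, minutes = 0.093; 179 + 0.093/60 = 179.001550
  hemisphere W, so the sign is −
Point 2:
  Latitude: split at 2 digits → 29° and 58.5072′; 29 + 58.5072/60 = 29.975120
  hemisphere S, so the sign is −
  Longitude: degrees = first 3 digits = 0, minutes = 13.9778; 0 + 13.9778/60 = 0.232963
  E ⇒ keep positive
Point 3:
  φ: split at 2 digits → 15° and 8.4216′; 15 + 8.4216/60 = 15.140360
  S ⇒ negate
  Lon: degrees = first 3 digits = 22, minutes = 57.7496; 22 + 57.7496/60 = 22.962493
  W ⇒ negate
Point 4:
  φ: degrees = first 2 digits = 32, minutes = 50.8438; 32 + 50.8438/60 = 32.847397
  N → positive
  Longitude: split at 3 digits → 000° and 3.688′; 0 + 3.688/60 = 0.061467
  E ⇒ keep positive

1. -60.38698, -179.00155
2. -29.97512, 0.23296
3. -15.14036, -22.96249
4. 32.84740, 0.06147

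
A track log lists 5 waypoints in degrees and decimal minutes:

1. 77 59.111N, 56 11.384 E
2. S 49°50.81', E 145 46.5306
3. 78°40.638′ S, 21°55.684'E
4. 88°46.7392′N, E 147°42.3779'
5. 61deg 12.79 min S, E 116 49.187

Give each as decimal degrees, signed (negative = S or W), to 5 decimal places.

Point 1:
  φ: 77 + 59.111/60 = 77.985183
  N ⇒ keep positive
  Longitude: 56 + 11.384/60 = 56.189733
  E → positive
Point 2:
  Lat: 49 + 50.81/60 = 49.846833
  hemisphere S, so the sign is −
  λ: 46.5306′ = 0.775510°; total 145.775510
  E → positive
Point 3:
  Latitude: 78 + 40.638/60 = 78.677300
  hemisphere S, so the sign is −
  Lon: 21 + 55.684/60 = 21.928067
  E ⇒ keep positive
Point 4:
  Lat: 46.7392′ = 0.778987°; total 88.778987
  N → positive
  Longitude: 147 + 42.3779/60 = 147.706298
  E → positive
Point 5:
  φ: 12.79′ = 0.213167°; total 61.213167
  S → negative
  Lon: 49.187′ = 0.819783°; total 116.819783
  E → positive

1. 77.98518, 56.18973
2. -49.84683, 145.77551
3. -78.67730, 21.92807
4. 88.77899, 147.70630
5. -61.21317, 116.81978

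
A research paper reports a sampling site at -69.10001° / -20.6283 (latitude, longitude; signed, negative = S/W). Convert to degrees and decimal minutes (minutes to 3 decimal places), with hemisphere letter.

69° 6.001′ S, 20° 37.698′ W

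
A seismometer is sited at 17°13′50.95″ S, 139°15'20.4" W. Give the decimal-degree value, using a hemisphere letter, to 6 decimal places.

Latitude: 13′ + 50.95″ = 13.84917′; 17 + 13.84917/60 = 17.2308194
Lon: 139 + 15/60 + 20.4/3600 = 139.2556667

17.230819° S, 139.255667° W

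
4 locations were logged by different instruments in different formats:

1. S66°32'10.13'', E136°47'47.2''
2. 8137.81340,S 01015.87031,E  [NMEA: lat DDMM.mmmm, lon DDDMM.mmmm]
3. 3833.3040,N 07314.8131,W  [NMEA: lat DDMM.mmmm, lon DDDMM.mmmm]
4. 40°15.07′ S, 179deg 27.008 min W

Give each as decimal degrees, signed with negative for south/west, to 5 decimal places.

Point 1:
  Lat: 66 + 32/60 + 10.13/3600 = 66.536147
  S ⇒ negate
  Longitude: 136 + 47/60 + 47.2/3600 = 136.796444
  E → positive
Point 2:
  Latitude: split at 2 digits → 81° and 37.8134′; 81 + 37.8134/60 = 81.630223
  hemisphere S, so the sign is −
  Lon: split at 3 digits → 010° and 15.87031′; 10 + 15.87031/60 = 10.264505
  E → positive
Point 3:
  φ: split at 2 digits → 38° and 33.304′; 38 + 33.304/60 = 38.555067
  N → positive
  Lon: split at 3 digits → 073° and 14.8131′; 73 + 14.8131/60 = 73.246885
  hemisphere W, so the sign is −
Point 4:
  φ: 40 + 15.07/60 = 40.251167
  S → negative
  λ: 179 + 27.008/60 = 179.450133
  W ⇒ negate

1. -66.53615, 136.79644
2. -81.63022, 10.26451
3. 38.55507, -73.24689
4. -40.25117, -179.45013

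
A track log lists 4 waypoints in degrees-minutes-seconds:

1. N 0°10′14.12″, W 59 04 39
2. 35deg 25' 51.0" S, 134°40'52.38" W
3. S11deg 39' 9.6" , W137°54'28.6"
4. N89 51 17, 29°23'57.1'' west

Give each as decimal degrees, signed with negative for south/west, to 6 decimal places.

1. 0.170589, -59.077500
2. -35.430833, -134.681217
3. -11.652667, -137.907944
4. 89.854722, -29.399194

Point 1:
  Lat: 0° + 10/60 + 14.12/3600 = 0 + 0.166667 + 0.003922 = 0.1705889
  N → positive
  Lon: 4′ + 39″ = 4.65000′; 59 + 4.65000/60 = 59.0775000
  W → negative
Point 2:
  Latitude: 25′ + 51″ = 25.85000′; 35 + 25.85000/60 = 35.4308333
  S → negative
  λ: 134° + 40/60 + 52.38/3600 = 134 + 0.666667 + 0.014550 = 134.6812167
  W → negative
Point 3:
  Latitude: 11 + 39/60 + 9.6/3600 = 11.6526667
  S ⇒ negate
  λ: 137° + 54/60 + 28.6/3600 = 137 + 0.900000 + 0.007944 = 137.9079444
  W → negative
Point 4:
  Lat: 89° + 51/60 + 17/3600 = 89 + 0.850000 + 0.004722 = 89.8547222
  N → positive
  Lon: 29° + 23/60 + 57.1/3600 = 29 + 0.383333 + 0.015861 = 29.3991944
  W → negative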